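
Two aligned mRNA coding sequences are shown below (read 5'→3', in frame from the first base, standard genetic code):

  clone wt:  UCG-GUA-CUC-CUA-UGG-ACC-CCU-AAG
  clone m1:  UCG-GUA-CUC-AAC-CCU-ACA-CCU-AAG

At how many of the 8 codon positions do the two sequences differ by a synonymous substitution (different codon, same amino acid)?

1

Codon 1: UCG Ser / UCG Ser — identical.
Codon 2: GUA Val / GUA Val — identical.
Codon 3: CUC Leu / CUC Leu — identical.
Codon 4: CUA Leu / AAC Asn — nonsynonymous.
Codon 5: UGG Trp / CCU Pro — nonsynonymous.
Codon 6: ACC Thr / ACA Thr — synonymous.
Codon 7: CCU Pro / CCU Pro — identical.
Codon 8: AAG Lys / AAG Lys — identical.
Synonymous differences: 1.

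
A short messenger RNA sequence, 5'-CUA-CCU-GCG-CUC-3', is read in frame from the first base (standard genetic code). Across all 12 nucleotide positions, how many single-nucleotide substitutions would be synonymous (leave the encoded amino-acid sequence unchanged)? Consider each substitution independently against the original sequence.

Codon 1 (CUA, Leu): 4 synonymous substitutions.
Codon 2 (CCU, Pro): 3 synonymous substitutions.
Codon 3 (GCG, Ala): 3 synonymous substitutions.
Codon 4 (CUC, Leu): 3 synonymous substitutions.
Total: 4 + 3 + 3 + 3 = 13.

13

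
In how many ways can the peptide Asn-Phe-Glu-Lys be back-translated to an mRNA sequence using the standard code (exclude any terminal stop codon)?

16

Asn: 2 codons.
Phe: 2 codons.
Glu: 2 codons.
Lys: 2 codons.
2 × 2 × 2 × 2 = 16.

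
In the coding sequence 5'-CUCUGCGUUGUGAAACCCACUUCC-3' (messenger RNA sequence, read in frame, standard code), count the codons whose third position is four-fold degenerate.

Codon 1 CUC (Leu): third position 4-fold.
Codon 2 UGC (Cys): third position 2-fold.
Codon 3 GUU (Val): third position 4-fold.
Codon 4 GUG (Val): third position 4-fold.
Codon 5 AAA (Lys): third position 2-fold.
Codon 6 CCC (Pro): third position 4-fold.
Codon 7 ACU (Thr): third position 4-fold.
Codon 8 UCC (Ser): third position 4-fold.
Four-fold degenerate third positions: 6.

6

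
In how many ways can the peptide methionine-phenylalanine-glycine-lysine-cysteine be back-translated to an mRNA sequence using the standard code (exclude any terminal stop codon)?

32

Met: 1 codon.
Phe: 2 codons.
Gly: 4 codons.
Lys: 2 codons.
Cys: 2 codons.
1 × 2 × 4 × 2 × 2 = 32.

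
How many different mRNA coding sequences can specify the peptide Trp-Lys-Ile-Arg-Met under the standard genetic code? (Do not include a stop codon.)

Trp: 1 codon.
Lys: 2 codons.
Ile: 3 codons.
Arg: 6 codons.
Met: 1 codon.
1 × 2 × 3 × 6 × 1 = 36.

36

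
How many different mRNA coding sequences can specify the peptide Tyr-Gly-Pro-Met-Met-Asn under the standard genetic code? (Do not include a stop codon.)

Tyr: 2 codons.
Gly: 4 codons.
Pro: 4 codons.
Met: 1 codon.
Met: 1 codon.
Asn: 2 codons.
2 × 4 × 4 × 1 × 1 × 2 = 64.

64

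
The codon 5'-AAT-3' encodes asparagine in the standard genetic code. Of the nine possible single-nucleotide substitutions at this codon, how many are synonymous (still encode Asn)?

1

Position 1: none → 0 synonymous.
Position 2: none → 0 synonymous.
Position 3: AAC → 1 synonymous.
Total: 0 + 0 + 1 = 1.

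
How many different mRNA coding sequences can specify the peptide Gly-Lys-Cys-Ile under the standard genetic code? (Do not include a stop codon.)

48

Gly: 4 codons.
Lys: 2 codons.
Cys: 2 codons.
Ile: 3 codons.
4 × 2 × 2 × 3 = 48.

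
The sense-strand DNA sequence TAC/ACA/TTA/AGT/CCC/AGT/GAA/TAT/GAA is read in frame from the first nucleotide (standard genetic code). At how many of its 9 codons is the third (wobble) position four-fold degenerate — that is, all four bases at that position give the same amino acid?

Codon 1 TAC (Tyr): third position 2-fold.
Codon 2 ACA (Thr): third position 4-fold.
Codon 3 TTA (Leu): third position 2-fold.
Codon 4 AGT (Ser): third position 2-fold.
Codon 5 CCC (Pro): third position 4-fold.
Codon 6 AGT (Ser): third position 2-fold.
Codon 7 GAA (Glu): third position 2-fold.
Codon 8 TAT (Tyr): third position 2-fold.
Codon 9 GAA (Glu): third position 2-fold.
Four-fold degenerate third positions: 2.

2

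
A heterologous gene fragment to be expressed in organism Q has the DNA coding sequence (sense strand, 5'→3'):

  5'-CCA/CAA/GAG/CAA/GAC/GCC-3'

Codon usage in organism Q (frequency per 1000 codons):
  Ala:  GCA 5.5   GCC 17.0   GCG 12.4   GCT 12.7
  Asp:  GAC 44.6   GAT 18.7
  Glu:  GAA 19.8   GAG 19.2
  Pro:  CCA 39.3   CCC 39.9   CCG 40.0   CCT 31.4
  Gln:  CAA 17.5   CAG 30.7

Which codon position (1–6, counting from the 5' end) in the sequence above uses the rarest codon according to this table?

6

Codon 1 CCA (Pro): 39.3 per 1000.
Codon 2 CAA (Gln): 17.5 per 1000.
Codon 3 GAG (Glu): 19.2 per 1000.
Codon 4 CAA (Gln): 17.5 per 1000.
Codon 5 GAC (Asp): 44.6 per 1000.
Codon 6 GCC (Ala): 17.0 per 1000.
Lowest frequency is 17.0 at codon 6.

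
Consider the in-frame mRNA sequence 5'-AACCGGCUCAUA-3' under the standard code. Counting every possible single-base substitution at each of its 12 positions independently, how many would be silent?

Codon 1 (AAC, Asn): 1 synonymous substitution.
Codon 2 (CGG, Arg): 4 synonymous substitutions.
Codon 3 (CUC, Leu): 3 synonymous substitutions.
Codon 4 (AUA, Ile): 2 synonymous substitutions.
Total: 1 + 4 + 3 + 2 = 10.

10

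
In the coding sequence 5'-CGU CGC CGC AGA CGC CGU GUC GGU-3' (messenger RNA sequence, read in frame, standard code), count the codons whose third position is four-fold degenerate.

Codon 1 CGU (Arg): third position 4-fold.
Codon 2 CGC (Arg): third position 4-fold.
Codon 3 CGC (Arg): third position 4-fold.
Codon 4 AGA (Arg): third position 2-fold.
Codon 5 CGC (Arg): third position 4-fold.
Codon 6 CGU (Arg): third position 4-fold.
Codon 7 GUC (Val): third position 4-fold.
Codon 8 GGU (Gly): third position 4-fold.
Four-fold degenerate third positions: 7.

7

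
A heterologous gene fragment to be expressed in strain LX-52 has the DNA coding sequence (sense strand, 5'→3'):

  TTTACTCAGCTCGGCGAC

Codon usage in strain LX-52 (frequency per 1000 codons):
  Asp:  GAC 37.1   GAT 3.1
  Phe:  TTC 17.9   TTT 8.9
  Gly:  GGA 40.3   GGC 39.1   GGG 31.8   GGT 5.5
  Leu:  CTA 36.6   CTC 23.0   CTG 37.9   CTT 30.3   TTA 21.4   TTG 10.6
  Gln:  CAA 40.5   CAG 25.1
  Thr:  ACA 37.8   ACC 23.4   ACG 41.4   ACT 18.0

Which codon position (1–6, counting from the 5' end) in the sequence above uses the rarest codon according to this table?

Codon 1 TTT (Phe): 8.9 per 1000.
Codon 2 ACT (Thr): 18.0 per 1000.
Codon 3 CAG (Gln): 25.1 per 1000.
Codon 4 CTC (Leu): 23.0 per 1000.
Codon 5 GGC (Gly): 39.1 per 1000.
Codon 6 GAC (Asp): 37.1 per 1000.
Lowest frequency is 8.9 at codon 1.

1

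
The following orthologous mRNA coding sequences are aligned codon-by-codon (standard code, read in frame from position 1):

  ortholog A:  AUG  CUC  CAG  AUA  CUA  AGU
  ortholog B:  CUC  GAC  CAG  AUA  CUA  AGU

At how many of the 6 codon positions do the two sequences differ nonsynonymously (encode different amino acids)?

Codon 1: AUG Met / CUC Leu — nonsynonymous.
Codon 2: CUC Leu / GAC Asp — nonsynonymous.
Codon 3: CAG Gln / CAG Gln — identical.
Codon 4: AUA Ile / AUA Ile — identical.
Codon 5: CUA Leu / CUA Leu — identical.
Codon 6: AGU Ser / AGU Ser — identical.
Nonsynonymous differences: 2.

2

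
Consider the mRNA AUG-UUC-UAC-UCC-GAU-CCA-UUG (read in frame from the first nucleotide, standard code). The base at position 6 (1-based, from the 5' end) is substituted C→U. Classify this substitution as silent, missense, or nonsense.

silent

Position 6 falls in codon 2: UUC → Phe.
After the substitution the codon is UUU → Phe.
Both encode Phe, so the change is synonymous.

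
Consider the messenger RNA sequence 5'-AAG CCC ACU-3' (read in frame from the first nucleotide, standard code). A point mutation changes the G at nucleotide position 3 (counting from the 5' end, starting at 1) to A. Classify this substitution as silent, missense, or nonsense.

Position 3 falls in codon 1: AAG → Lys.
After the substitution the codon is AAA → Lys.
Both encode Lys, so the change is synonymous.

silent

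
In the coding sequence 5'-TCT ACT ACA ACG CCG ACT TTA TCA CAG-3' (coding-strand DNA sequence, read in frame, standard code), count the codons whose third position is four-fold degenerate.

7

Codon 1 TCT (Ser): third position 4-fold.
Codon 2 ACT (Thr): third position 4-fold.
Codon 3 ACA (Thr): third position 4-fold.
Codon 4 ACG (Thr): third position 4-fold.
Codon 5 CCG (Pro): third position 4-fold.
Codon 6 ACT (Thr): third position 4-fold.
Codon 7 TTA (Leu): third position 2-fold.
Codon 8 TCA (Ser): third position 4-fold.
Codon 9 CAG (Gln): third position 2-fold.
Four-fold degenerate third positions: 7.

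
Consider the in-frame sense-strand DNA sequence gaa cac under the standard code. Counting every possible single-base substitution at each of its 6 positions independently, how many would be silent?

Codon 1 (GAA, Glu): 1 synonymous substitution.
Codon 2 (CAC, His): 1 synonymous substitution.
Total: 1 + 1 = 2.

2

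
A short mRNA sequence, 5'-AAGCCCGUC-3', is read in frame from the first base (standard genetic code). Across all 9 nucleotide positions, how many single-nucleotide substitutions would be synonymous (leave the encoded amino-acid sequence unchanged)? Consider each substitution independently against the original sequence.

7

Codon 1 (AAG, Lys): 1 synonymous substitution.
Codon 2 (CCC, Pro): 3 synonymous substitutions.
Codon 3 (GUC, Val): 3 synonymous substitutions.
Total: 1 + 3 + 3 = 7.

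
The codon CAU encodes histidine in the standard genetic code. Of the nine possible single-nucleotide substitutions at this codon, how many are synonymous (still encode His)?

1

Position 1: none → 0 synonymous.
Position 2: none → 0 synonymous.
Position 3: CAC → 1 synonymous.
Total: 0 + 0 + 1 = 1.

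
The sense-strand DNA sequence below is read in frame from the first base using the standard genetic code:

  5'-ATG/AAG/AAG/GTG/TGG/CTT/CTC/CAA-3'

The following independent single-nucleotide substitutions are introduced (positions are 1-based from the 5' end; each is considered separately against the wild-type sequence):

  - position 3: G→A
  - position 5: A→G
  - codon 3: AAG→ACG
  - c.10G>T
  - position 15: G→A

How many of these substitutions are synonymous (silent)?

0

Codon 1: ATG (Met) → ATA (Ile) — missense.
Codon 2: AAG (Lys) → AGG (Arg) — missense.
Codon 3: AAG (Lys) → ACG (Thr) — missense.
Codon 4: GTG (Val) → TTG (Leu) — missense.
Codon 5: TGG (Trp) → TGA (Stop) — nonsense.
Synonymous: 0 of 5.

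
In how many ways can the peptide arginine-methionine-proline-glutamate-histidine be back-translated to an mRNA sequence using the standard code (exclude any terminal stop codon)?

96

Arg: 6 codons.
Met: 1 codon.
Pro: 4 codons.
Glu: 2 codons.
His: 2 codons.
6 × 1 × 4 × 2 × 2 = 96.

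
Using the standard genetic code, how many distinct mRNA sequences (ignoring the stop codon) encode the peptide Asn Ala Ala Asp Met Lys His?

256

Asn: 2 codons.
Ala: 4 codons.
Ala: 4 codons.
Asp: 2 codons.
Met: 1 codon.
Lys: 2 codons.
His: 2 codons.
2 × 4 × 4 × 2 × 1 × 2 × 2 = 256.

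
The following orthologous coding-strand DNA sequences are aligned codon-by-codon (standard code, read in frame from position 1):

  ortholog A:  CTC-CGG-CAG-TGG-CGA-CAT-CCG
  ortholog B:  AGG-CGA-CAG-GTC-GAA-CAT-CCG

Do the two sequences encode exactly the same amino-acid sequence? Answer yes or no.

Codon 1: CTC Leu / AGG Arg — nonsynonymous.
Codon 2: CGG Arg / CGA Arg — synonymous.
Codon 3: CAG Gln / CAG Gln — identical.
Codon 4: TGG Trp / GTC Val — nonsynonymous.
Codon 5: CGA Arg / GAA Glu — nonsynonymous.
Codon 6: CAT His / CAT His — identical.
Codon 7: CCG Pro / CCG Pro — identical.
Nonsynonymous differences: 3 → different protein.

no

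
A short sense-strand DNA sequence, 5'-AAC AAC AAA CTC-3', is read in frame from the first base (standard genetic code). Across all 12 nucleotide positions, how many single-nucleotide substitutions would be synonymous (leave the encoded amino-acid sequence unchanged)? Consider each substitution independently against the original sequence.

6

Codon 1 (AAC, Asn): 1 synonymous substitution.
Codon 2 (AAC, Asn): 1 synonymous substitution.
Codon 3 (AAA, Lys): 1 synonymous substitution.
Codon 4 (CTC, Leu): 3 synonymous substitutions.
Total: 1 + 1 + 1 + 3 = 6.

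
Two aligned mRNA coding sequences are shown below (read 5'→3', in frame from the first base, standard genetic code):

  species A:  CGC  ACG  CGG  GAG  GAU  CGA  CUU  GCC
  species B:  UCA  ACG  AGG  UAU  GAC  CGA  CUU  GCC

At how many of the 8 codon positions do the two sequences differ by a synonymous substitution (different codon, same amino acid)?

2

Codon 1: CGC Arg / UCA Ser — nonsynonymous.
Codon 2: ACG Thr / ACG Thr — identical.
Codon 3: CGG Arg / AGG Arg — synonymous.
Codon 4: GAG Glu / UAU Tyr — nonsynonymous.
Codon 5: GAU Asp / GAC Asp — synonymous.
Codon 6: CGA Arg / CGA Arg — identical.
Codon 7: CUU Leu / CUU Leu — identical.
Codon 8: GCC Ala / GCC Ala — identical.
Synonymous differences: 2.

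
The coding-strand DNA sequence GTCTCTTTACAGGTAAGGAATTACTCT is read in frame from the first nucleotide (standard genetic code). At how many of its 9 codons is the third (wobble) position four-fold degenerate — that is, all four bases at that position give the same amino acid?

4

Codon 1 GTC (Val): third position 4-fold.
Codon 2 TCT (Ser): third position 4-fold.
Codon 3 TTA (Leu): third position 2-fold.
Codon 4 CAG (Gln): third position 2-fold.
Codon 5 GTA (Val): third position 4-fold.
Codon 6 AGG (Arg): third position 2-fold.
Codon 7 AAT (Asn): third position 2-fold.
Codon 8 TAC (Tyr): third position 2-fold.
Codon 9 TCT (Ser): third position 4-fold.
Four-fold degenerate third positions: 4.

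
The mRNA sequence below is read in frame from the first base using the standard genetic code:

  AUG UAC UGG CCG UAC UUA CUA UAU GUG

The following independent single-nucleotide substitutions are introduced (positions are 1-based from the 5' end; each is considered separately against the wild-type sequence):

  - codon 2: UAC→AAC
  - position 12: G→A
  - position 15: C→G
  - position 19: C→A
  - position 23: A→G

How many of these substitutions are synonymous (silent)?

Codon 2: UAC (Tyr) → AAC (Asn) — missense.
Codon 4: CCG (Pro) → CCA (Pro) — synonymous.
Codon 5: UAC (Tyr) → UAG (Stop) — nonsense.
Codon 7: CUA (Leu) → AUA (Ile) — missense.
Codon 8: UAU (Tyr) → UGU (Cys) — missense.
Synonymous: 1 of 5.

1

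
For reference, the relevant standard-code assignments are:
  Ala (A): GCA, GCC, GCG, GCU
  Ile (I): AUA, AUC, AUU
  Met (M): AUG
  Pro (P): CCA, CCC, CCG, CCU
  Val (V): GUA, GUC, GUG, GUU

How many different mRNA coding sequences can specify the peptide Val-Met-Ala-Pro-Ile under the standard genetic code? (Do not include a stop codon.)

Val: 4 codons.
Met: 1 codon.
Ala: 4 codons.
Pro: 4 codons.
Ile: 3 codons.
4 × 1 × 4 × 4 × 3 = 192.

192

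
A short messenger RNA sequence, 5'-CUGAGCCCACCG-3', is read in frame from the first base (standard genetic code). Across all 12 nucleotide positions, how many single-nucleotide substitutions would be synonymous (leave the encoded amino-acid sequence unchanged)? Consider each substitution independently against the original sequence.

11

Codon 1 (CUG, Leu): 4 synonymous substitutions.
Codon 2 (AGC, Ser): 1 synonymous substitution.
Codon 3 (CCA, Pro): 3 synonymous substitutions.
Codon 4 (CCG, Pro): 3 synonymous substitutions.
Total: 4 + 1 + 3 + 3 = 11.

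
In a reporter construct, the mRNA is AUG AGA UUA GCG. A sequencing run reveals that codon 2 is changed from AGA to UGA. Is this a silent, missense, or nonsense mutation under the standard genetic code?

nonsense

Position 4 falls in codon 2: AGA → Arg.
After the substitution the codon is UGA → Stop.
The new codon is a stop codon, so this is a nonsense mutation.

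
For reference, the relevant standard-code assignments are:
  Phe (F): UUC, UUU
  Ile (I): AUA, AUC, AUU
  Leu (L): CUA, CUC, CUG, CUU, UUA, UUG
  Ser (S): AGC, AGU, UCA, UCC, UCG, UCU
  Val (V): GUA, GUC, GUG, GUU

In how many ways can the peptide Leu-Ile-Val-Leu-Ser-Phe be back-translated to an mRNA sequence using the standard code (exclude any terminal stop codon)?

5184

Leu: 6 codons.
Ile: 3 codons.
Val: 4 codons.
Leu: 6 codons.
Ser: 6 codons.
Phe: 2 codons.
6 × 3 × 4 × 6 × 6 × 2 = 5184.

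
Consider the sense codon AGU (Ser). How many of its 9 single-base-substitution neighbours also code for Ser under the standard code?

1

Position 1: none → 0 synonymous.
Position 2: none → 0 synonymous.
Position 3: AGC → 1 synonymous.
Total: 0 + 0 + 1 = 1.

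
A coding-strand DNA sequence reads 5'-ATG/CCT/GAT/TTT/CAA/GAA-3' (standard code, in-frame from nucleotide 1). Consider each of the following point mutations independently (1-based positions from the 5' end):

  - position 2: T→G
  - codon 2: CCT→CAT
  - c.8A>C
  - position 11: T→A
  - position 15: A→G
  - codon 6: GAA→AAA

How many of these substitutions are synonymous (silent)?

1

Codon 1: ATG (Met) → AGG (Arg) — missense.
Codon 2: CCT (Pro) → CAT (His) — missense.
Codon 3: GAT (Asp) → GCT (Ala) — missense.
Codon 4: TTT (Phe) → TAT (Tyr) — missense.
Codon 5: CAA (Gln) → CAG (Gln) — synonymous.
Codon 6: GAA (Glu) → AAA (Lys) — missense.
Synonymous: 1 of 6.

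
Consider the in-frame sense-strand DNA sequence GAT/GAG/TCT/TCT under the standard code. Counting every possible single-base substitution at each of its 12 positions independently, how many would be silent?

Codon 1 (GAT, Asp): 1 synonymous substitution.
Codon 2 (GAG, Glu): 1 synonymous substitution.
Codon 3 (TCT, Ser): 3 synonymous substitutions.
Codon 4 (TCT, Ser): 3 synonymous substitutions.
Total: 1 + 1 + 3 + 3 = 8.

8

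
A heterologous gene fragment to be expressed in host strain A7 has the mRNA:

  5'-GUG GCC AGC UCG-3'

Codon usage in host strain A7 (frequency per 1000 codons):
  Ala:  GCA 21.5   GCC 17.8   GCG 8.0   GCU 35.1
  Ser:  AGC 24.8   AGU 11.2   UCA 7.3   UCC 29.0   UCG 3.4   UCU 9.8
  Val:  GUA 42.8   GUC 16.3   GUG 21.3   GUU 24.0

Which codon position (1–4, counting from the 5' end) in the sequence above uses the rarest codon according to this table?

4

Codon 1 GUG (Val): 21.3 per 1000.
Codon 2 GCC (Ala): 17.8 per 1000.
Codon 3 AGC (Ser): 24.8 per 1000.
Codon 4 UCG (Ser): 3.4 per 1000.
Lowest frequency is 3.4 at codon 4.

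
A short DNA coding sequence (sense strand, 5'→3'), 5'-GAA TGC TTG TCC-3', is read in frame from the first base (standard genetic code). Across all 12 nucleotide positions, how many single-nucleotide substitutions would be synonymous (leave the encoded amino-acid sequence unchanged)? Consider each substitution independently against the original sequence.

7

Codon 1 (GAA, Glu): 1 synonymous substitution.
Codon 2 (TGC, Cys): 1 synonymous substitution.
Codon 3 (TTG, Leu): 2 synonymous substitutions.
Codon 4 (TCC, Ser): 3 synonymous substitutions.
Total: 1 + 1 + 2 + 3 = 7.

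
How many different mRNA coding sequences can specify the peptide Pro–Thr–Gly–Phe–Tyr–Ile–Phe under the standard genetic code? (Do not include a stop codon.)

1536

Pro: 4 codons.
Thr: 4 codons.
Gly: 4 codons.
Phe: 2 codons.
Tyr: 2 codons.
Ile: 3 codons.
Phe: 2 codons.
4 × 4 × 4 × 2 × 2 × 3 × 2 = 1536.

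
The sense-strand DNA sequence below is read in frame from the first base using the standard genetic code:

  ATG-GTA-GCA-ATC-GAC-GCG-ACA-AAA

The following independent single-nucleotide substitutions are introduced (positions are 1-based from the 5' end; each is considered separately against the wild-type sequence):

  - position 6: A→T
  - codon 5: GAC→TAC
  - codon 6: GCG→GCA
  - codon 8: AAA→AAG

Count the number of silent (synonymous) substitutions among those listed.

3

Codon 2: GTA (Val) → GTT (Val) — synonymous.
Codon 5: GAC (Asp) → TAC (Tyr) — missense.
Codon 6: GCG (Ala) → GCA (Ala) — synonymous.
Codon 8: AAA (Lys) → AAG (Lys) — synonymous.
Synonymous: 3 of 4.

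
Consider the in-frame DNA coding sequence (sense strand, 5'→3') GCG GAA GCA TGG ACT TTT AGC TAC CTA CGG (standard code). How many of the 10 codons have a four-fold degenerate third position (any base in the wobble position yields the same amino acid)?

5

Codon 1 GCG (Ala): third position 4-fold.
Codon 2 GAA (Glu): third position 2-fold.
Codon 3 GCA (Ala): third position 4-fold.
Codon 4 TGG (Trp): third position 1-fold.
Codon 5 ACT (Thr): third position 4-fold.
Codon 6 TTT (Phe): third position 2-fold.
Codon 7 AGC (Ser): third position 2-fold.
Codon 8 TAC (Tyr): third position 2-fold.
Codon 9 CTA (Leu): third position 4-fold.
Codon 10 CGG (Arg): third position 4-fold.
Four-fold degenerate third positions: 5.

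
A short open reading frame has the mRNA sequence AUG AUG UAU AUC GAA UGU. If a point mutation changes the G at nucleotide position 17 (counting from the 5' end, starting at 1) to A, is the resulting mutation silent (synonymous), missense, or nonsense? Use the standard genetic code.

Position 17 falls in codon 6: UGU → Cys.
After the substitution the codon is UAU → Tyr.
Cys ≠ Tyr, so this is a missense mutation.

missense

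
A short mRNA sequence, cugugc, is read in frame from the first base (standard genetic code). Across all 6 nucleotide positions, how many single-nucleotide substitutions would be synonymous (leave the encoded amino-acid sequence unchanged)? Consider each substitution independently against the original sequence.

5

Codon 1 (CUG, Leu): 4 synonymous substitutions.
Codon 2 (UGC, Cys): 1 synonymous substitution.
Total: 4 + 1 = 5.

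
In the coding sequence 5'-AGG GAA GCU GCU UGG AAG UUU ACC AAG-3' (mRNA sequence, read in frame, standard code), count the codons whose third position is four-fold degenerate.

Codon 1 AGG (Arg): third position 2-fold.
Codon 2 GAA (Glu): third position 2-fold.
Codon 3 GCU (Ala): third position 4-fold.
Codon 4 GCU (Ala): third position 4-fold.
Codon 5 UGG (Trp): third position 1-fold.
Codon 6 AAG (Lys): third position 2-fold.
Codon 7 UUU (Phe): third position 2-fold.
Codon 8 ACC (Thr): third position 4-fold.
Codon 9 AAG (Lys): third position 2-fold.
Four-fold degenerate third positions: 3.

3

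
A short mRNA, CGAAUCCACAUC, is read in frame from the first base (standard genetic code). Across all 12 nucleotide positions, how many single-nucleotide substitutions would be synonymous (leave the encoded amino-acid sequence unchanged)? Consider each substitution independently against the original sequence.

Codon 1 (CGA, Arg): 4 synonymous substitutions.
Codon 2 (AUC, Ile): 2 synonymous substitutions.
Codon 3 (CAC, His): 1 synonymous substitution.
Codon 4 (AUC, Ile): 2 synonymous substitutions.
Total: 4 + 2 + 1 + 2 = 9.

9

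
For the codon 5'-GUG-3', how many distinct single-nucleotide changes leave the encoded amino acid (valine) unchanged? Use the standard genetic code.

Position 1: none → 0 synonymous.
Position 2: none → 0 synonymous.
Position 3: GUU, GUC, GUA → 3 synonymous.
Total: 0 + 0 + 3 = 3.

3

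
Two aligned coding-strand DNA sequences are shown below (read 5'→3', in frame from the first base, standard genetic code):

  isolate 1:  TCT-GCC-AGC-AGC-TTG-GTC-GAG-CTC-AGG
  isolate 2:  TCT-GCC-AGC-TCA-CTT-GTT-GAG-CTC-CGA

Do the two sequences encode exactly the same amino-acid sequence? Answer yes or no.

yes

Codon 1: TCT Ser / TCT Ser — identical.
Codon 2: GCC Ala / GCC Ala — identical.
Codon 3: AGC Ser / AGC Ser — identical.
Codon 4: AGC Ser / TCA Ser — synonymous.
Codon 5: TTG Leu / CTT Leu — synonymous.
Codon 6: GTC Val / GTT Val — synonymous.
Codon 7: GAG Glu / GAG Glu — identical.
Codon 8: CTC Leu / CTC Leu — identical.
Codon 9: AGG Arg / CGA Arg — synonymous.
Nonsynonymous differences: 0 → same protein.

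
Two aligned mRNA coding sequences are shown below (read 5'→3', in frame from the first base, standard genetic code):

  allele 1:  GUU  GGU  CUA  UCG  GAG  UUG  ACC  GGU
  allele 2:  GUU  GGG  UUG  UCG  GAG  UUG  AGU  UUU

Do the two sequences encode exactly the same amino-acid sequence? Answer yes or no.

no

Codon 1: GUU Val / GUU Val — identical.
Codon 2: GGU Gly / GGG Gly — synonymous.
Codon 3: CUA Leu / UUG Leu — synonymous.
Codon 4: UCG Ser / UCG Ser — identical.
Codon 5: GAG Glu / GAG Glu — identical.
Codon 6: UUG Leu / UUG Leu — identical.
Codon 7: ACC Thr / AGU Ser — nonsynonymous.
Codon 8: GGU Gly / UUU Phe — nonsynonymous.
Nonsynonymous differences: 2 → different protein.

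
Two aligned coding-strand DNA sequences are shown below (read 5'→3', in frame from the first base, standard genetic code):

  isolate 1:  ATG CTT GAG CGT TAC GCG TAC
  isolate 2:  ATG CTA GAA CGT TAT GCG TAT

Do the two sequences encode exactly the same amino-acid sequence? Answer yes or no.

yes

Codon 1: ATG Met / ATG Met — identical.
Codon 2: CTT Leu / CTA Leu — synonymous.
Codon 3: GAG Glu / GAA Glu — synonymous.
Codon 4: CGT Arg / CGT Arg — identical.
Codon 5: TAC Tyr / TAT Tyr — synonymous.
Codon 6: GCG Ala / GCG Ala — identical.
Codon 7: TAC Tyr / TAT Tyr — synonymous.
Nonsynonymous differences: 0 → same protein.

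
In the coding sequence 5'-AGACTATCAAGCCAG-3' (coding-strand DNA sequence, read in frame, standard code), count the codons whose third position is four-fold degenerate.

2

Codon 1 AGA (Arg): third position 2-fold.
Codon 2 CTA (Leu): third position 4-fold.
Codon 3 TCA (Ser): third position 4-fold.
Codon 4 AGC (Ser): third position 2-fold.
Codon 5 CAG (Gln): third position 2-fold.
Four-fold degenerate third positions: 2.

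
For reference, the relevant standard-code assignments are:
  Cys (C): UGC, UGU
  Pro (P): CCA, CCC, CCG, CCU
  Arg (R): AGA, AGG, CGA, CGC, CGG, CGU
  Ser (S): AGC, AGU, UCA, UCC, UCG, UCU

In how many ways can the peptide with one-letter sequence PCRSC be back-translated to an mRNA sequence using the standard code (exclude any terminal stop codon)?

Pro: 4 codons.
Cys: 2 codons.
Arg: 6 codons.
Ser: 6 codons.
Cys: 2 codons.
4 × 2 × 6 × 6 × 2 = 576.

576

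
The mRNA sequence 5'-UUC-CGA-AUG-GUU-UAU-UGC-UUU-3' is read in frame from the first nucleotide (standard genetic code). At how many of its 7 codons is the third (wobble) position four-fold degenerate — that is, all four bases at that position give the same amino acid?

Codon 1 UUC (Phe): third position 2-fold.
Codon 2 CGA (Arg): third position 4-fold.
Codon 3 AUG (Met): third position 1-fold.
Codon 4 GUU (Val): third position 4-fold.
Codon 5 UAU (Tyr): third position 2-fold.
Codon 6 UGC (Cys): third position 2-fold.
Codon 7 UUU (Phe): third position 2-fold.
Four-fold degenerate third positions: 2.

2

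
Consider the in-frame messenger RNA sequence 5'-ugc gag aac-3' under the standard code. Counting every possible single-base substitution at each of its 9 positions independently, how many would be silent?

Codon 1 (UGC, Cys): 1 synonymous substitution.
Codon 2 (GAG, Glu): 1 synonymous substitution.
Codon 3 (AAC, Asn): 1 synonymous substitution.
Total: 1 + 1 + 1 = 3.

3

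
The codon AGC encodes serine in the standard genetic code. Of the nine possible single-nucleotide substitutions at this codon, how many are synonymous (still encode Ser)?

Position 1: none → 0 synonymous.
Position 2: none → 0 synonymous.
Position 3: AGU → 1 synonymous.
Total: 0 + 0 + 1 = 1.

1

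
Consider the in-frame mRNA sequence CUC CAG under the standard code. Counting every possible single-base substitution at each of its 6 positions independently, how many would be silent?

Codon 1 (CUC, Leu): 3 synonymous substitutions.
Codon 2 (CAG, Gln): 1 synonymous substitution.
Total: 3 + 1 = 4.

4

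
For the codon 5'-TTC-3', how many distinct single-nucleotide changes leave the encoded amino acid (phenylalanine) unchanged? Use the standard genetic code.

1

Position 1: none → 0 synonymous.
Position 2: none → 0 synonymous.
Position 3: TTT → 1 synonymous.
Total: 0 + 0 + 1 = 1.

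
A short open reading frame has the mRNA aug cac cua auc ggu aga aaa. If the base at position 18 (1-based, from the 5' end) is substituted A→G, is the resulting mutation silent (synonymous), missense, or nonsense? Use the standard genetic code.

Position 18 falls in codon 6: AGA → Arg.
After the substitution the codon is AGG → Arg.
Both encode Arg, so the change is synonymous.

silent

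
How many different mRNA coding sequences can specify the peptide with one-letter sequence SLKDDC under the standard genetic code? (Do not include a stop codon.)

Ser: 6 codons.
Leu: 6 codons.
Lys: 2 codons.
Asp: 2 codons.
Asp: 2 codons.
Cys: 2 codons.
6 × 6 × 2 × 2 × 2 × 2 = 576.

576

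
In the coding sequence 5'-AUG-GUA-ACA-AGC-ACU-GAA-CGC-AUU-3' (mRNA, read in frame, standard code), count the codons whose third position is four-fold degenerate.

4

Codon 1 AUG (Met): third position 1-fold.
Codon 2 GUA (Val): third position 4-fold.
Codon 3 ACA (Thr): third position 4-fold.
Codon 4 AGC (Ser): third position 2-fold.
Codon 5 ACU (Thr): third position 4-fold.
Codon 6 GAA (Glu): third position 2-fold.
Codon 7 CGC (Arg): third position 4-fold.
Codon 8 AUU (Ile): third position 3-fold.
Four-fold degenerate third positions: 4.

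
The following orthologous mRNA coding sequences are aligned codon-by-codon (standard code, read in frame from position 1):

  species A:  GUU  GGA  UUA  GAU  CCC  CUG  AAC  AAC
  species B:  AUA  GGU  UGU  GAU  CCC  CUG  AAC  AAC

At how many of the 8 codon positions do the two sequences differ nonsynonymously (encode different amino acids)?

2

Codon 1: GUU Val / AUA Ile — nonsynonymous.
Codon 2: GGA Gly / GGU Gly — synonymous.
Codon 3: UUA Leu / UGU Cys — nonsynonymous.
Codon 4: GAU Asp / GAU Asp — identical.
Codon 5: CCC Pro / CCC Pro — identical.
Codon 6: CUG Leu / CUG Leu — identical.
Codon 7: AAC Asn / AAC Asn — identical.
Codon 8: AAC Asn / AAC Asn — identical.
Nonsynonymous differences: 2.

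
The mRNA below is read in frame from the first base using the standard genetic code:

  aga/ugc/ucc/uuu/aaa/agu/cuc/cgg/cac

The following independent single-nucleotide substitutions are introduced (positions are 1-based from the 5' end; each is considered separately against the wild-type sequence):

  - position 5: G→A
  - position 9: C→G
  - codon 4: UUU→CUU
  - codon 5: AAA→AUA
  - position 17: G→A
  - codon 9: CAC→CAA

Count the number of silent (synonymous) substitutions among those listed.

Codon 2: UGC (Cys) → UAC (Tyr) — missense.
Codon 3: UCC (Ser) → UCG (Ser) — synonymous.
Codon 4: UUU (Phe) → CUU (Leu) — missense.
Codon 5: AAA (Lys) → AUA (Ile) — missense.
Codon 6: AGU (Ser) → AAU (Asn) — missense.
Codon 9: CAC (His) → CAA (Gln) — missense.
Synonymous: 1 of 6.

1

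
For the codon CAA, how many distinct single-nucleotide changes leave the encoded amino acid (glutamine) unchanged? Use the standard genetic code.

Position 1: none → 0 synonymous.
Position 2: none → 0 synonymous.
Position 3: CAG → 1 synonymous.
Total: 0 + 0 + 1 = 1.

1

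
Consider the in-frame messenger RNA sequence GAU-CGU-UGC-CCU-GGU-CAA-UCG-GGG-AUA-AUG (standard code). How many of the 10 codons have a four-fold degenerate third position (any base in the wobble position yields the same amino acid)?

5

Codon 1 GAU (Asp): third position 2-fold.
Codon 2 CGU (Arg): third position 4-fold.
Codon 3 UGC (Cys): third position 2-fold.
Codon 4 CCU (Pro): third position 4-fold.
Codon 5 GGU (Gly): third position 4-fold.
Codon 6 CAA (Gln): third position 2-fold.
Codon 7 UCG (Ser): third position 4-fold.
Codon 8 GGG (Gly): third position 4-fold.
Codon 9 AUA (Ile): third position 3-fold.
Codon 10 AUG (Met): third position 1-fold.
Four-fold degenerate third positions: 5.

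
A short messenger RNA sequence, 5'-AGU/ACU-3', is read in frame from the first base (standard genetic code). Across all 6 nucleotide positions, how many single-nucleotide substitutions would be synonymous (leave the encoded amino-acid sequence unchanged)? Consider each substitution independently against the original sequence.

4

Codon 1 (AGU, Ser): 1 synonymous substitution.
Codon 2 (ACU, Thr): 3 synonymous substitutions.
Total: 1 + 3 = 4.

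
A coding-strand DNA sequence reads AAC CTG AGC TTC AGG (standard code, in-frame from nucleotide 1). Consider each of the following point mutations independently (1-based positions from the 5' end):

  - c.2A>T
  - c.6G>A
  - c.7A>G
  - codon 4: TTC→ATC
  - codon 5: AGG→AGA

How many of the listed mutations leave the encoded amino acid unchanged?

Codon 1: AAC (Asn) → ATC (Ile) — missense.
Codon 2: CTG (Leu) → CTA (Leu) — synonymous.
Codon 3: AGC (Ser) → GGC (Gly) — missense.
Codon 4: TTC (Phe) → ATC (Ile) — missense.
Codon 5: AGG (Arg) → AGA (Arg) — synonymous.
Synonymous: 2 of 5.

2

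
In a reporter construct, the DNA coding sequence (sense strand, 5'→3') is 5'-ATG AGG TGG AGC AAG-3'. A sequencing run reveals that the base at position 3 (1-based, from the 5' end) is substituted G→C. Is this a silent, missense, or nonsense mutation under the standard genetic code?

Position 3 falls in codon 1: ATG → Met.
After the substitution the codon is ATC → Ile.
Met ≠ Ile, so this is a missense mutation.

missense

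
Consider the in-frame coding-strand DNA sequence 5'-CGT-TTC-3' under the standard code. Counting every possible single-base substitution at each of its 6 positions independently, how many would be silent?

Codon 1 (CGT, Arg): 3 synonymous substitutions.
Codon 2 (TTC, Phe): 1 synonymous substitution.
Total: 3 + 1 = 4.

4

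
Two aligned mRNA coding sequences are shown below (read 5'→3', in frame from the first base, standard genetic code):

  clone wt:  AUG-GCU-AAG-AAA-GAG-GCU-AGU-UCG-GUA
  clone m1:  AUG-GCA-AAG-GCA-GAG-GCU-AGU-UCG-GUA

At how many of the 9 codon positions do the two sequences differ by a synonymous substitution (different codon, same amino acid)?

1

Codon 1: AUG Met / AUG Met — identical.
Codon 2: GCU Ala / GCA Ala — synonymous.
Codon 3: AAG Lys / AAG Lys — identical.
Codon 4: AAA Lys / GCA Ala — nonsynonymous.
Codon 5: GAG Glu / GAG Glu — identical.
Codon 6: GCU Ala / GCU Ala — identical.
Codon 7: AGU Ser / AGU Ser — identical.
Codon 8: UCG Ser / UCG Ser — identical.
Codon 9: GUA Val / GUA Val — identical.
Synonymous differences: 1.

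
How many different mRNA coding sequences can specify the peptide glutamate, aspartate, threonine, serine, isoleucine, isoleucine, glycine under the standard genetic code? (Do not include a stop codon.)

3456

Glu: 2 codons.
Asp: 2 codons.
Thr: 4 codons.
Ser: 6 codons.
Ile: 3 codons.
Ile: 3 codons.
Gly: 4 codons.
2 × 2 × 4 × 6 × 3 × 3 × 4 = 3456.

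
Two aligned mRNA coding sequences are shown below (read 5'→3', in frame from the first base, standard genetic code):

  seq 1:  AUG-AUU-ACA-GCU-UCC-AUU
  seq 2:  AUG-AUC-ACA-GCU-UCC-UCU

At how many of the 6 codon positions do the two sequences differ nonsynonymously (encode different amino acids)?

Codon 1: AUG Met / AUG Met — identical.
Codon 2: AUU Ile / AUC Ile — synonymous.
Codon 3: ACA Thr / ACA Thr — identical.
Codon 4: GCU Ala / GCU Ala — identical.
Codon 5: UCC Ser / UCC Ser — identical.
Codon 6: AUU Ile / UCU Ser — nonsynonymous.
Nonsynonymous differences: 1.

1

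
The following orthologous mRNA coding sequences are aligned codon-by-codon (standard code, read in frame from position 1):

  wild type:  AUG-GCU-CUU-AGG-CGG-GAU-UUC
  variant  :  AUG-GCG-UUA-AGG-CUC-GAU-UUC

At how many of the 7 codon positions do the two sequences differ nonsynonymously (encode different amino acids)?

Codon 1: AUG Met / AUG Met — identical.
Codon 2: GCU Ala / GCG Ala — synonymous.
Codon 3: CUU Leu / UUA Leu — synonymous.
Codon 4: AGG Arg / AGG Arg — identical.
Codon 5: CGG Arg / CUC Leu — nonsynonymous.
Codon 6: GAU Asp / GAU Asp — identical.
Codon 7: UUC Phe / UUC Phe — identical.
Nonsynonymous differences: 1.

1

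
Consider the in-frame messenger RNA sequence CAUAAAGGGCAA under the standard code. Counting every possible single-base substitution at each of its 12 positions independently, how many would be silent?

6

Codon 1 (CAU, His): 1 synonymous substitution.
Codon 2 (AAA, Lys): 1 synonymous substitution.
Codon 3 (GGG, Gly): 3 synonymous substitutions.
Codon 4 (CAA, Gln): 1 synonymous substitution.
Total: 1 + 1 + 3 + 1 = 6.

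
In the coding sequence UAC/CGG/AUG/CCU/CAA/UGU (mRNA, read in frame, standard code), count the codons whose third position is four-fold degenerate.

Codon 1 UAC (Tyr): third position 2-fold.
Codon 2 CGG (Arg): third position 4-fold.
Codon 3 AUG (Met): third position 1-fold.
Codon 4 CCU (Pro): third position 4-fold.
Codon 5 CAA (Gln): third position 2-fold.
Codon 6 UGU (Cys): third position 2-fold.
Four-fold degenerate third positions: 2.

2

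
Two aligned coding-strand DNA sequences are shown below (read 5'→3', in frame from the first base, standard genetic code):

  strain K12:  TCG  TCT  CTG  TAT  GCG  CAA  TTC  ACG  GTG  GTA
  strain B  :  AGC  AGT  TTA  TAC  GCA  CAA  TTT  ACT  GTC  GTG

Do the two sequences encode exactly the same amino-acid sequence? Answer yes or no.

yes

Codon 1: TCG Ser / AGC Ser — synonymous.
Codon 2: TCT Ser / AGT Ser — synonymous.
Codon 3: CTG Leu / TTA Leu — synonymous.
Codon 4: TAT Tyr / TAC Tyr — synonymous.
Codon 5: GCG Ala / GCA Ala — synonymous.
Codon 6: CAA Gln / CAA Gln — identical.
Codon 7: TTC Phe / TTT Phe — synonymous.
Codon 8: ACG Thr / ACT Thr — synonymous.
Codon 9: GTG Val / GTC Val — synonymous.
Codon 10: GTA Val / GTG Val — synonymous.
Nonsynonymous differences: 0 → same protein.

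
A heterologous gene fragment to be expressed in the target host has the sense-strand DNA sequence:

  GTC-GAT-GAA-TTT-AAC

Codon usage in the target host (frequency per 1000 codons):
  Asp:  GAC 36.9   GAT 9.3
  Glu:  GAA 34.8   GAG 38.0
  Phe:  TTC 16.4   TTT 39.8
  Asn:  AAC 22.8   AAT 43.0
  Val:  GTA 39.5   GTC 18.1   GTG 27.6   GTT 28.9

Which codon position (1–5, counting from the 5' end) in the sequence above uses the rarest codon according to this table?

2

Codon 1 GTC (Val): 18.1 per 1000.
Codon 2 GAT (Asp): 9.3 per 1000.
Codon 3 GAA (Glu): 34.8 per 1000.
Codon 4 TTT (Phe): 39.8 per 1000.
Codon 5 AAC (Asn): 22.8 per 1000.
Lowest frequency is 9.3 at codon 2.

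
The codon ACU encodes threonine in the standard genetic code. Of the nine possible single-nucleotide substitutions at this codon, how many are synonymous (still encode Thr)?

Position 1: none → 0 synonymous.
Position 2: none → 0 synonymous.
Position 3: ACC, ACA, ACG → 3 synonymous.
Total: 0 + 0 + 3 = 3.

3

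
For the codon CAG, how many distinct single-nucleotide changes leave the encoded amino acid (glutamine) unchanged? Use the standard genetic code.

1

Position 1: none → 0 synonymous.
Position 2: none → 0 synonymous.
Position 3: CAA → 1 synonymous.
Total: 0 + 0 + 1 = 1.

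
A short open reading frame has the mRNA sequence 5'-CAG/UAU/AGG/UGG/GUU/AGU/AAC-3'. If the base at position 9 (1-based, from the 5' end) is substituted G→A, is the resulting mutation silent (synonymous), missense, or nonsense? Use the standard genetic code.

Position 9 falls in codon 3: AGG → Arg.
After the substitution the codon is AGA → Arg.
Both encode Arg, so the change is synonymous.

silent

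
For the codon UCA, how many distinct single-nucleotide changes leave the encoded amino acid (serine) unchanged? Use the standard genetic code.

3

Position 1: none → 0 synonymous.
Position 2: none → 0 synonymous.
Position 3: UCU, UCC, UCG → 3 synonymous.
Total: 0 + 0 + 3 = 3.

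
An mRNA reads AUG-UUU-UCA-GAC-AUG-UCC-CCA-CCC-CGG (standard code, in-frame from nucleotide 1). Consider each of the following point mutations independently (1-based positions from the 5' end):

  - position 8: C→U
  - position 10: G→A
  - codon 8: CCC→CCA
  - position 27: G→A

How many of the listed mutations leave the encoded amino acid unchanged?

Codon 3: UCA (Ser) → UUA (Leu) — missense.
Codon 4: GAC (Asp) → AAC (Asn) — missense.
Codon 8: CCC (Pro) → CCA (Pro) — synonymous.
Codon 9: CGG (Arg) → CGA (Arg) — synonymous.
Synonymous: 2 of 4.

2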